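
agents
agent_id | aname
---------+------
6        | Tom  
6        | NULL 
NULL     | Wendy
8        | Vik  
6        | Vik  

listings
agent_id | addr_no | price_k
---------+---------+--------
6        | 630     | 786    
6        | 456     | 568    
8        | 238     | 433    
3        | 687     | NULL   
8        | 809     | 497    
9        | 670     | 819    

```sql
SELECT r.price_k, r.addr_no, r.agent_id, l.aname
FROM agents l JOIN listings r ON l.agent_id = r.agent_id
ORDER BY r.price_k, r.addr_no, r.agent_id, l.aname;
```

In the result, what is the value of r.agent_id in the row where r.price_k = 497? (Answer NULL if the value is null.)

INNER JOIN keeps only pairs where the ON condition holds.
Matching on l.agent_id = r.agent_id. A NULL in a compared column never satisfies the condition.
- l[0] agent_id=6 → 2 match(es) in r → 2 row(s).
- l[1] agent_id=6 → 2 match(es) in r → 2 row(s).
- l[2] agent_id=NULL → no match; dropped.
- l[3] agent_id=8 → 2 match(es) in r → 2 row(s).
- l[4] agent_id=6 → 2 match(es) in r → 2 row(s).

8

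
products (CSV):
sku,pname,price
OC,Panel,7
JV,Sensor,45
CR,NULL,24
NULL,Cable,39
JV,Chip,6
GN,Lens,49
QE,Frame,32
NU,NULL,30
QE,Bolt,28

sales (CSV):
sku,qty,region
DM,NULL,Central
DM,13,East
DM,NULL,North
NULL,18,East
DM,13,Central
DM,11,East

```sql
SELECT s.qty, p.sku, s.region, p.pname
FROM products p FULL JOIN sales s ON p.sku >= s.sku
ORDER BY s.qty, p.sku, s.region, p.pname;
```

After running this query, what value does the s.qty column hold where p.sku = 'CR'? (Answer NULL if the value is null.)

FULL OUTER JOIN keeps every row from both sides; unmatched rows get NULL for the other side's columns.
Matching on p.sku >= s.sku. A NULL in a compared column never satisfies the condition.
- sku=OC: 5 matching s row(s), so 5 row(s) emitted.
- sku=JV: 5 matching s row(s), so 5 row(s) emitted.
- sku=CR: no s row matches, row kept with s columns NULL.
- sku=NULL: no s row matches, row kept with s columns NULL.
- sku=JV: 5 matching s row(s), so 5 row(s) emitted.
- sku=GN: 5 matching s row(s), so 5 row(s) emitted.
- sku=QE: 5 matching s row(s), so 5 row(s) emitted.
- sku=NU: 5 matching s row(s), so 5 row(s) emitted.
- sku=QE: 5 matching s row(s), so 5 row(s) emitted.
- 1 s row(s) had no p match → kept, p columns NULL.

NULL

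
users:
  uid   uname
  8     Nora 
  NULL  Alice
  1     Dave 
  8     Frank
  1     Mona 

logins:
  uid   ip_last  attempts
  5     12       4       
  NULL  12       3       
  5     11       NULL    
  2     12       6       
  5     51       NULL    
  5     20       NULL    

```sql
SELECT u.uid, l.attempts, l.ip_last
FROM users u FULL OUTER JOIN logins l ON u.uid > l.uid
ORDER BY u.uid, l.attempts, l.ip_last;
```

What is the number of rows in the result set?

14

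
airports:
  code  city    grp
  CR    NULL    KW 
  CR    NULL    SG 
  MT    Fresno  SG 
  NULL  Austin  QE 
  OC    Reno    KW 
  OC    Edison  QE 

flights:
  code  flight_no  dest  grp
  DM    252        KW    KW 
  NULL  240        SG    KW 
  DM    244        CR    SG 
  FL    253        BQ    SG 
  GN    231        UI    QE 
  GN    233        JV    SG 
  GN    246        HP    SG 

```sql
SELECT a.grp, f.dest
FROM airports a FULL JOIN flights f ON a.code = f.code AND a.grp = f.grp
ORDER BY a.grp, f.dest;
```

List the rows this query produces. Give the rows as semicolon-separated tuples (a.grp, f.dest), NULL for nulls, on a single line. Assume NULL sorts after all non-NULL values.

(KW, NULL); (KW, NULL); (QE, NULL); (QE, NULL); (SG, NULL); (SG, NULL); (NULL, BQ); (NULL, CR); (NULL, HP); (NULL, JV); (NULL, KW); (NULL, SG); (NULL, UI)

FULL OUTER JOIN keeps every row from both sides; unmatched rows get NULL for the other side's columns.
Matching on a.code = f.code AND a.grp = f.grp. A NULL in a compared column never satisfies the condition.
- code=CR, grp=KW: no f row matches, row kept with f columns NULL.
- code=CR, grp=SG: no f row matches, row kept with f columns NULL.
- code=MT, grp=SG: no f row matches, row kept with f columns NULL.
- code=NULL, grp=QE: no f row matches, row kept with f columns NULL.
- code=OC, grp=KW: no f row matches, row kept with f columns NULL.
- code=OC, grp=QE: no f row matches, row kept with f columns NULL.
- plus 7 unmatched f row(s), each kept with NULL a columns.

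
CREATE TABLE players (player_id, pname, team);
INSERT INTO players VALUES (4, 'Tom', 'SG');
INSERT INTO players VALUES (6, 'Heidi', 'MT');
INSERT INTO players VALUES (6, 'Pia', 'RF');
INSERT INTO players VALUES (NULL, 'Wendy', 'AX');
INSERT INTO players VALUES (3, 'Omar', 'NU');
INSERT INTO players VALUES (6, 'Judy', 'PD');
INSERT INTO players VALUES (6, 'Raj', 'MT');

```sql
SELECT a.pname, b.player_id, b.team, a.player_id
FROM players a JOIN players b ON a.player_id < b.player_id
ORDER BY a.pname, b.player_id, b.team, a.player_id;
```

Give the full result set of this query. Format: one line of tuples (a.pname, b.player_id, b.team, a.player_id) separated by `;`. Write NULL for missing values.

(Omar, 4, SG, 3); (Omar, 6, MT, 3); (Omar, 6, MT, 3); (Omar, 6, PD, 3); (Omar, 6, RF, 3); (Tom, 6, MT, 4); (Tom, 6, MT, 4); (Tom, 6, PD, 4); (Tom, 6, RF, 4)

INNER JOIN keeps only pairs where the ON condition holds.
Matching on a.player_id < b.player_id. A NULL in a compared column never satisfies the condition.
- a[0] player_id=4 → 4 match(es) in b → 4 row(s).
- a[1] player_id=6 → no match; dropped.
- a[2] player_id=6 → no match; dropped.
- a[3] player_id=NULL → no match; dropped.
- a[4] player_id=3 → 5 match(es) in b → 5 row(s).
- a[5] player_id=6 → no match; dropped.
- a[6] player_id=6 → no match; dropped.
After projecting and ordering:
a.pname | b.player_id | b.team | a.player_id
Omar | 4 | SG | 3
Omar | 6 | MT | 3
Omar | 6 | MT | 3
Omar | 6 | PD | 3
Omar | 6 | RF | 3
Tom | 6 | MT | 4
Tom | 6 | MT | 4
Tom | 6 | PD | 4
Tom | 6 | RF | 4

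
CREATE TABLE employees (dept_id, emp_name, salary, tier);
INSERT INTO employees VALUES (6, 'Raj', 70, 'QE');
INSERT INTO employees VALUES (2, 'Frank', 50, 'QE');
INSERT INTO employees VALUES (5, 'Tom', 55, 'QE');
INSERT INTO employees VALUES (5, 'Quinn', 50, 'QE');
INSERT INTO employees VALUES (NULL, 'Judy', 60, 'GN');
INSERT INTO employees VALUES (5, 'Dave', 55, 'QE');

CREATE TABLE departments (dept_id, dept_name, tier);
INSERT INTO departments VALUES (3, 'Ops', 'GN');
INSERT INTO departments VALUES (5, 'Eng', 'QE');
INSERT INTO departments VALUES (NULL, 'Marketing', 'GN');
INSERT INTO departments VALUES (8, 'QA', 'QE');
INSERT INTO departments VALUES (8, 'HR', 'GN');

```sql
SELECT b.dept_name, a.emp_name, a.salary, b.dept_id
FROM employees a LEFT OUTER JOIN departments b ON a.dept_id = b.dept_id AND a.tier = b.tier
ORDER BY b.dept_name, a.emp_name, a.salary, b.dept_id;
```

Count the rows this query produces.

6

LEFT JOIN keeps every row from `employees`; unmatched rows get NULL for `departments`'s columns.
Matching on a.dept_id = b.dept_id AND a.tier = b.tier. A NULL in a compared column never satisfies the condition.
- dept_id=6, tier=QE: no b row matches, row kept with b columns NULL.
- dept_id=2, tier=QE: no b row matches, row kept with b columns NULL.
- dept_id=5, tier=QE: 1 matching b row(s), so 1 row(s) emitted.
- dept_id=5, tier=QE: 1 matching b row(s), so 1 row(s) emitted.
- dept_id=NULL, tier=GN: no b row matches, row kept with b columns NULL.
- dept_id=5, tier=QE: 1 matching b row(s), so 1 row(s) emitted.
Total: 3 matched + 3 padded = 6 rows.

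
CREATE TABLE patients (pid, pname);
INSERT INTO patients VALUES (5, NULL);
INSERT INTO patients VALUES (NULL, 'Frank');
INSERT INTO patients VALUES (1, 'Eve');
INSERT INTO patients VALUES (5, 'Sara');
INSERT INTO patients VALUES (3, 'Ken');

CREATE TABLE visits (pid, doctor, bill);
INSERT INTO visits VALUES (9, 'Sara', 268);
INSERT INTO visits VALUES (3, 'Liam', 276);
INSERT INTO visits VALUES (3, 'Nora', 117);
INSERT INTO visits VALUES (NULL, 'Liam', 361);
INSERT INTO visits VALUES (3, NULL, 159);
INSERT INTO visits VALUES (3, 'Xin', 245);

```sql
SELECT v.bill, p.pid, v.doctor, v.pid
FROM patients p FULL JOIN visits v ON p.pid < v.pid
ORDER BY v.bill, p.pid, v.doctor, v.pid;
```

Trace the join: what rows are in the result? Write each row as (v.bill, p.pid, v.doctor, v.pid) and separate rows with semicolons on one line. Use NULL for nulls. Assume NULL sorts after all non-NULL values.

(117, 1, Nora, 3); (159, 1, NULL, 3); (245, 1, Xin, 3); (268, 1, Sara, 9); (268, 3, Sara, 9); (268, 5, Sara, 9); (268, 5, Sara, 9); (276, 1, Liam, 3); (361, NULL, Liam, NULL); (NULL, NULL, NULL, NULL)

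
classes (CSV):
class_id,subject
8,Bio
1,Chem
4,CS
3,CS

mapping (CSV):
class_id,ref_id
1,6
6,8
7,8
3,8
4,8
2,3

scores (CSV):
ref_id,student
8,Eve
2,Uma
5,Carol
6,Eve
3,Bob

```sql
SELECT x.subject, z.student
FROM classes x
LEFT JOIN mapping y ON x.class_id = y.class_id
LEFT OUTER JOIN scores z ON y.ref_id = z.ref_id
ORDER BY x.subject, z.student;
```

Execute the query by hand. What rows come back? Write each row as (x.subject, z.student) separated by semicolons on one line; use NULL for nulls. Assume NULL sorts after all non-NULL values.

(Bio, NULL); (CS, Eve); (CS, Eve); (Chem, Eve)

Step 1 — x LEFT JOIN y on class_id → 4 row(s).
Then LEFT JOIN `scores z` on ref_id: each of those 4 rows is kept; rows whose y.ref_id has no match in z get NULL for z's columns.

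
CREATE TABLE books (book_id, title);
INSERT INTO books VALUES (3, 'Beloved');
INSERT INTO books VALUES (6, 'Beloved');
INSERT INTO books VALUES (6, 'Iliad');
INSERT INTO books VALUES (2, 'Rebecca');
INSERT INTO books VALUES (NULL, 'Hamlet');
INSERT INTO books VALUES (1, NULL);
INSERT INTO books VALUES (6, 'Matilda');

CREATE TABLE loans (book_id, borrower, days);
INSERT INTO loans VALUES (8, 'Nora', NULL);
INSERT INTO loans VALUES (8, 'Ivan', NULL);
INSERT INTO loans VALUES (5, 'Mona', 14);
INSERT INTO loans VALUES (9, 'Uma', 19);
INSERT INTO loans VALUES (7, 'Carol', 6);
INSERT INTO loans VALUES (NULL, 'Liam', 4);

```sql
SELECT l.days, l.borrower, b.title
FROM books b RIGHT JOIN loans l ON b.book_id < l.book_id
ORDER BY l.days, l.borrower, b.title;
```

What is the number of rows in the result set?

28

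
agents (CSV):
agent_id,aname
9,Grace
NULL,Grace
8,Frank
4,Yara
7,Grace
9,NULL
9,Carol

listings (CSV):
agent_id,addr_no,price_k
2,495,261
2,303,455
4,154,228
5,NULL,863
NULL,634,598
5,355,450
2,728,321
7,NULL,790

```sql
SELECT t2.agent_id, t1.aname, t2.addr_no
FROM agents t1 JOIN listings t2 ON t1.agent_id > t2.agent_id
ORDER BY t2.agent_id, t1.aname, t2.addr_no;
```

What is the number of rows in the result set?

INNER JOIN keeps only pairs where the ON condition holds.
Matching on t1.agent_id > t2.agent_id. A NULL in a compared column never satisfies the condition.
- t1 row (agent_id=9): matches 7 t2 row(s) → 7 output row(s).
- t1 row (agent_id=NULL): no match → dropped.
- t1 row (agent_id=8): matches 7 t2 row(s) → 7 output row(s).
- t1 row (agent_id=4): matches 3 t2 row(s) → 3 output row(s).
- t1 row (agent_id=7): matches 6 t2 row(s) → 6 output row(s).
- t1 row (agent_id=9): matches 7 t2 row(s) → 7 output row(s).
- t1 row (agent_id=9): matches 7 t2 row(s) → 7 output row(s).
Total: 37 rows.

37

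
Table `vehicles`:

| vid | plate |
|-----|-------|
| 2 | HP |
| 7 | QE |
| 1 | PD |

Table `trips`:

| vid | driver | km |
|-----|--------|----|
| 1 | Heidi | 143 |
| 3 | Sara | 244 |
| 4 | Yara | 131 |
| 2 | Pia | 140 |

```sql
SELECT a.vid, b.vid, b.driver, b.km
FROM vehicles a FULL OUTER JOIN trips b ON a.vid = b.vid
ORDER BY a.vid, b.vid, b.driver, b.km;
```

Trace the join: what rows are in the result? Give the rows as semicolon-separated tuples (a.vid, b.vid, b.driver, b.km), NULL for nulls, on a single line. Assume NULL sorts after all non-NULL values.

(1, 1, Heidi, 143); (2, 2, Pia, 140); (7, NULL, NULL, NULL); (NULL, 3, Sara, 244); (NULL, 4, Yara, 131)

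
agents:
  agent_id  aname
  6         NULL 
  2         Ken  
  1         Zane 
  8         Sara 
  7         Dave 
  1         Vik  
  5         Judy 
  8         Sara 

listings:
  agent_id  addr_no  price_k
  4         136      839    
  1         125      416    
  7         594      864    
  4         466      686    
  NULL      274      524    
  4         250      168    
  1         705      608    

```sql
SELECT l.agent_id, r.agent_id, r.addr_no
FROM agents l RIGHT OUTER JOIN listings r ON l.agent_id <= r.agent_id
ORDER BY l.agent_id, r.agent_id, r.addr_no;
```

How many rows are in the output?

RIGHT JOIN keeps every row from `listings`; unmatched rows get NULL for `agents`'s columns.
Matching on l.agent_id <= r.agent_id. A NULL in a compared column never satisfies the condition.
- l (agent_id=6) pairs with 1 row(s) of r.
- l (agent_id=2) pairs with 4 row(s) of r.
- l (agent_id=1) pairs with 6 row(s) of r.
- l (agent_id=8) has no partner in r.
- l (agent_id=7) pairs with 1 row(s) of r.
- l (agent_id=1) pairs with 6 row(s) of r.
- l (agent_id=5) pairs with 1 row(s) of r.
- l (agent_id=8) has no partner in r.
- 1 row(s) from r found no l partner → padded with NULL.
Total: 19 matched + 1 padded = 20 rows.

20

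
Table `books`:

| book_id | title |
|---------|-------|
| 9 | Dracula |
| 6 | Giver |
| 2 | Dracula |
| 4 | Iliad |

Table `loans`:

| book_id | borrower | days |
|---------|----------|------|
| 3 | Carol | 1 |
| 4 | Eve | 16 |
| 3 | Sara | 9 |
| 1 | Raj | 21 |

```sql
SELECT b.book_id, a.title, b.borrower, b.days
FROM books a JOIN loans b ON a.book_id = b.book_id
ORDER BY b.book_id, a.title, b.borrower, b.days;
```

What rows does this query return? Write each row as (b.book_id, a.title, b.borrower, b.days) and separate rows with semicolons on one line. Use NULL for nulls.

INNER JOIN keeps only pairs where the ON condition holds.
Matching on a.book_id = b.book_id.
- a[0] book_id=9 → no match; dropped.
- a[1] book_id=6 → no match; dropped.
- a[2] book_id=2 → no match; dropped.
- a[3] book_id=4 → 1 match(es) in b → 1 row(s).
After projecting and ordering:
b.book_id | a.title | b.borrower | b.days
4 | Iliad | Eve | 16

(4, Iliad, Eve, 16)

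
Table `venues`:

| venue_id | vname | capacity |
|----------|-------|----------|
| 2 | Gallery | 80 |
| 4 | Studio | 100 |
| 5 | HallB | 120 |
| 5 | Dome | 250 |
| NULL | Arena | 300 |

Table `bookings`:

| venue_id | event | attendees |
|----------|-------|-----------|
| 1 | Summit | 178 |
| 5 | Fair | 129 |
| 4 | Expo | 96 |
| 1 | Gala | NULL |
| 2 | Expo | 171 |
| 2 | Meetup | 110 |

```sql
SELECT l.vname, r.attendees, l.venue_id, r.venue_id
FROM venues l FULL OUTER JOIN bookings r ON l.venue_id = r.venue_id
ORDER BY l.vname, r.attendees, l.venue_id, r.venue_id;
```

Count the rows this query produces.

FULL OUTER JOIN keeps every row from both sides; unmatched rows get NULL for the other side's columns.
Matching on l.venue_id = r.venue_id. A NULL in a compared column never satisfies the condition.
- l[0] venue_id=2 → 2 match(es) in r → 2 row(s).
- l[1] venue_id=4 → 1 match(es) in r → 1 row(s).
- l[2] venue_id=5 → 1 match(es) in r → 1 row(s).
- l[3] venue_id=5 → 1 match(es) in r → 1 row(s).
- l[4] venue_id=NULL → no match; kept with NULLs on the r side.
- plus 2 unmatched r row(s), each kept with NULL l columns.
Total: 5 matched + 3 padded = 8 rows.

8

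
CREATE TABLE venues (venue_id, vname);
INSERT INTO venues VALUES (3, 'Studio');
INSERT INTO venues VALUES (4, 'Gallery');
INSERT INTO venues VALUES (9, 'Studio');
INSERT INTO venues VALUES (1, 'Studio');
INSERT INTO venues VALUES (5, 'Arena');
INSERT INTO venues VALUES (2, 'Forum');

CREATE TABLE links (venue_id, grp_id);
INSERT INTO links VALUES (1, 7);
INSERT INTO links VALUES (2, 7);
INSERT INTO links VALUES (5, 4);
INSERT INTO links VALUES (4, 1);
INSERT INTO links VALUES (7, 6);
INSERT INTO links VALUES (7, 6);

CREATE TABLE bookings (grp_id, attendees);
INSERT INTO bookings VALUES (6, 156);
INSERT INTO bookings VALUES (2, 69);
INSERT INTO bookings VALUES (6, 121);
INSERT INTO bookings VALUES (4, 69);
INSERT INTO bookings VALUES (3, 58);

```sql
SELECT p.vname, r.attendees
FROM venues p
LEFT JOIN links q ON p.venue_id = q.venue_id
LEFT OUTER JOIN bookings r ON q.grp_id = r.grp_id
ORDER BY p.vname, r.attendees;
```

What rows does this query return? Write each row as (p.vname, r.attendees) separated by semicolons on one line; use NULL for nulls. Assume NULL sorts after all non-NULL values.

(Arena, 69); (Forum, NULL); (Gallery, NULL); (Studio, NULL); (Studio, NULL); (Studio, NULL)

Evaluate left to right. First `venues p LEFT JOIN links q` on venue_id: 6 row(s).
Then LEFT JOIN `bookings r` on grp_id: each of those 6 rows is kept; rows whose q.grp_id has no match in r get NULL for r's columns.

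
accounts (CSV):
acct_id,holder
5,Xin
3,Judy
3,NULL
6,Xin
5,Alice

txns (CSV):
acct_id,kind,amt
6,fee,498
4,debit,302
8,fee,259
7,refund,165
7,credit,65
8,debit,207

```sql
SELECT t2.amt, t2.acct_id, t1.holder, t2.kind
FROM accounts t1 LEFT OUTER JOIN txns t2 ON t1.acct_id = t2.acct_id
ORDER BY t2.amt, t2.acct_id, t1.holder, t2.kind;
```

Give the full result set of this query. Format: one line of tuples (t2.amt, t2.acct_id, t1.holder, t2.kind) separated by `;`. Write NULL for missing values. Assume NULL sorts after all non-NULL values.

(498, 6, Xin, fee); (NULL, NULL, Alice, NULL); (NULL, NULL, Judy, NULL); (NULL, NULL, Xin, NULL); (NULL, NULL, NULL, NULL)

LEFT JOIN keeps every row from `accounts`; unmatched rows get NULL for `txns`'s columns.
Matching on t1.acct_id = t2.acct_id.
Matched pairs: 1; unmatched t1 rows kept: 4.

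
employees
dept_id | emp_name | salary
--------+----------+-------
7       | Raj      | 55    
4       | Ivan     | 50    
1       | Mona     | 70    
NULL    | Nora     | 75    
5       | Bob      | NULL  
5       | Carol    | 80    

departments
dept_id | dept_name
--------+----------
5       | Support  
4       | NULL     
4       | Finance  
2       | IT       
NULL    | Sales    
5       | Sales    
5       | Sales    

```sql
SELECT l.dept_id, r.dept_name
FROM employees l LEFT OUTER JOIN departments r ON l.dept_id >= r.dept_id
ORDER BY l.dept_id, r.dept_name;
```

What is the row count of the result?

23

LEFT JOIN keeps every row from `employees`; unmatched rows get NULL for `departments`'s columns.
Matching on l.dept_id >= r.dept_id. A NULL in a compared column never satisfies the condition.
- l row (dept_id=7): matches 6 r row(s) → 6 output row(s).
- l row (dept_id=4): matches 3 r row(s) → 3 output row(s).
- l row (dept_id=1): no match → kept, r columns NULL.
- l row (dept_id=NULL): no match → kept, r columns NULL.
- l row (dept_id=5): matches 6 r row(s) → 6 output row(s).
- l row (dept_id=5): matches 6 r row(s) → 6 output row(s).
Total: 21 matched + 2 padded = 23 rows.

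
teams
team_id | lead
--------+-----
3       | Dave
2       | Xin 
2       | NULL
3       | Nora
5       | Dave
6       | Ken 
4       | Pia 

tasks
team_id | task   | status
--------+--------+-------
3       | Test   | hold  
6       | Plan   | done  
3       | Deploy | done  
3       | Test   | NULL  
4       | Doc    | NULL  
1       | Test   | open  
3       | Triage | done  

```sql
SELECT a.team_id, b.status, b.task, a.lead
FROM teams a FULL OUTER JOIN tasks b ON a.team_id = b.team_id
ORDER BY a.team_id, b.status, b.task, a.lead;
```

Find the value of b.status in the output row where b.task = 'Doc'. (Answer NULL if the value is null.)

FULL OUTER JOIN keeps every row from both sides; unmatched rows get NULL for the other side's columns.
Matching on a.team_id = b.team_id.
- a (team_id=3) pairs with 4 row(s) of b.
- a (team_id=2) has no partner → padded with NULL.
- a (team_id=2) has no partner → padded with NULL.
- a (team_id=3) pairs with 4 row(s) of b.
- a (team_id=5) has no partner → padded with NULL.
- a (team_id=6) pairs with 1 row(s) of b.
- a (team_id=4) pairs with 1 row(s) of b.
- plus 1 unmatched b row(s), each kept with NULL a columns.

NULL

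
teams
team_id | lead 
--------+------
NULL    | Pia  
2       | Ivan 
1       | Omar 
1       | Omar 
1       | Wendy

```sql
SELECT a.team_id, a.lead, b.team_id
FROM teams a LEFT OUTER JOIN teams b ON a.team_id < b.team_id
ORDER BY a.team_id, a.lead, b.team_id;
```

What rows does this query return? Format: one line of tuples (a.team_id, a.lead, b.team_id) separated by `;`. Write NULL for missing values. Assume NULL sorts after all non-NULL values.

LEFT JOIN keeps every row from `teams a`; unmatched rows get NULL for `teams b`'s columns.
Matching on a.team_id < b.team_id. A NULL in a compared column never satisfies the condition.
Matched pairs: 3; unmatched a rows kept: 2.

(1, Omar, 2); (1, Omar, 2); (1, Wendy, 2); (2, Ivan, NULL); (NULL, Pia, NULL)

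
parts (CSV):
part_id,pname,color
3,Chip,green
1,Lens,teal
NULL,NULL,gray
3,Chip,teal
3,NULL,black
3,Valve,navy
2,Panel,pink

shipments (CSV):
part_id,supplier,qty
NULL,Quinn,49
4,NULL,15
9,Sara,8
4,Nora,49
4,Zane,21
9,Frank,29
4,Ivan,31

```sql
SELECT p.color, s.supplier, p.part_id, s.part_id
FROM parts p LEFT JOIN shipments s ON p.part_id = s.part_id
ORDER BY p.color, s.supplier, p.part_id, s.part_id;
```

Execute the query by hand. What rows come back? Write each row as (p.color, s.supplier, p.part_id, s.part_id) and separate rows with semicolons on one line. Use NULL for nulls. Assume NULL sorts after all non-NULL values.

LEFT JOIN keeps every row from `parts`; unmatched rows get NULL for `shipments`'s columns.
Matching on p.part_id = s.part_id. A NULL in a compared column never satisfies the condition.
- p[0] part_id=3 → no match; kept with NULLs on the s side.
- p[1] part_id=1 → no match; kept with NULLs on the s side.
- p[2] part_id=NULL → no match; kept with NULLs on the s side.
- p[3] part_id=3 → no match; kept with NULLs on the s side.
- p[4] part_id=3 → no match; kept with NULLs on the s side.
- p[5] part_id=3 → no match; kept with NULLs on the s side.
- p[6] part_id=2 → no match; kept with NULLs on the s side.
After projecting and ordering:
p.color | s.supplier | p.part_id | s.part_id
black | NULL | 3 | NULL
gray | NULL | NULL | NULL
green | NULL | 3 | NULL
navy | NULL | 3 | NULL
pink | NULL | 2 | NULL
teal | NULL | 1 | NULL
teal | NULL | 3 | NULL

(black, NULL, 3, NULL); (gray, NULL, NULL, NULL); (green, NULL, 3, NULL); (navy, NULL, 3, NULL); (pink, NULL, 2, NULL); (teal, NULL, 1, NULL); (teal, NULL, 3, NULL)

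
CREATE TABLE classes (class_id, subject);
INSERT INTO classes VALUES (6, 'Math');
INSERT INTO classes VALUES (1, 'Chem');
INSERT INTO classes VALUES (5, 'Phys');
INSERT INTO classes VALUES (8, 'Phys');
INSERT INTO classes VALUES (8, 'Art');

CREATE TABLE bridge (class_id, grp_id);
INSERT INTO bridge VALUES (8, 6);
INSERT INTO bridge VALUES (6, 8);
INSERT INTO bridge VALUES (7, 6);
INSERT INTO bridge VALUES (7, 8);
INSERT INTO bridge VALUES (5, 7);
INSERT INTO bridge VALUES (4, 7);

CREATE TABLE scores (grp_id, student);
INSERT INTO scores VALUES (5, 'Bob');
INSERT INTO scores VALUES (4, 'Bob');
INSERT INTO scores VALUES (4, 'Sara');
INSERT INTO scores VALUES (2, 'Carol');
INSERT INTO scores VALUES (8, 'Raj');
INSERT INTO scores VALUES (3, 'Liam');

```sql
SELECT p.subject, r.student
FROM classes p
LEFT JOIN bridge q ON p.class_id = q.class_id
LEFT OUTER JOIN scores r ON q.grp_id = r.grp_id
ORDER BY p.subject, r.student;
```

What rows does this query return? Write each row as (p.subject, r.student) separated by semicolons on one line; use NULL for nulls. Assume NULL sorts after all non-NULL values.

Evaluate left to right. First `classes p LEFT JOIN bridge q` on class_id: 5 row(s).
Then LEFT JOIN `scores r` on grp_id: each of those 5 rows is kept; rows whose q.grp_id has no match in r get NULL for r's columns.

(Art, NULL); (Chem, NULL); (Math, Raj); (Phys, NULL); (Phys, NULL)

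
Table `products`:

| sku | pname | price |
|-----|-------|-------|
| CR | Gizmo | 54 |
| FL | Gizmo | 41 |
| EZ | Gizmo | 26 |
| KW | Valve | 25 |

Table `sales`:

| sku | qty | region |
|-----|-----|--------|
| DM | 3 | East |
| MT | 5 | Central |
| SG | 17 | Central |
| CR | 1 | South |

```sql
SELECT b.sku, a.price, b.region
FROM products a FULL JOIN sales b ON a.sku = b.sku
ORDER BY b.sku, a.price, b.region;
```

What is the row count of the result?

7

FULL OUTER JOIN keeps every row from both sides; unmatched rows get NULL for the other side's columns.
Matching on a.sku = b.sku.
- sku=CR: 1 matching b row(s), so 1 row(s) emitted.
- sku=FL: no b row matches, row kept with b columns NULL.
- sku=EZ: no b row matches, row kept with b columns NULL.
- sku=KW: no b row matches, row kept with b columns NULL.
- 3 b row(s) had no a match → kept, a columns NULL.
Total: 1 matched + 6 padded = 7 rows.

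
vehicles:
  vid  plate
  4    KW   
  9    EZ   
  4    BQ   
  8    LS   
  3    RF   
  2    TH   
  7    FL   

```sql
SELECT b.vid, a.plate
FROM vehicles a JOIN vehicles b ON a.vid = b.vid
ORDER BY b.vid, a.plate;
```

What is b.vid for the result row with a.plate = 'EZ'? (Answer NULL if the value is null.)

INNER JOIN keeps only pairs where the ON condition holds.
Matching on a.vid = b.vid.
- a (vid=4) pairs with 2 row(s) of b.
- a (vid=9) pairs with 1 row(s) of b.
- a (vid=4) pairs with 2 row(s) of b.
- a (vid=8) pairs with 1 row(s) of b.
- a (vid=3) pairs with 1 row(s) of b.
- a (vid=2) pairs with 1 row(s) of b.
- a (vid=7) pairs with 1 row(s) of b.

9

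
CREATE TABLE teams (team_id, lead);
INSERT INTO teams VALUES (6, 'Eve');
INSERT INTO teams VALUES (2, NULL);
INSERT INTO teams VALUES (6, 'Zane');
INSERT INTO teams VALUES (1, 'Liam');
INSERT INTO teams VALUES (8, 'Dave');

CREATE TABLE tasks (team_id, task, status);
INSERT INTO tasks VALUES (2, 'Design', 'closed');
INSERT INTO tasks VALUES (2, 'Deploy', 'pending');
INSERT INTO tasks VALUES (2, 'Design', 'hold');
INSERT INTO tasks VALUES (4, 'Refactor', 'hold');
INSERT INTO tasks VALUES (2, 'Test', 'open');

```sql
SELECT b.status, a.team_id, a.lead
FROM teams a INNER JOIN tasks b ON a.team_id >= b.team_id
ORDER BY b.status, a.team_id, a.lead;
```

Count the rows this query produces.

19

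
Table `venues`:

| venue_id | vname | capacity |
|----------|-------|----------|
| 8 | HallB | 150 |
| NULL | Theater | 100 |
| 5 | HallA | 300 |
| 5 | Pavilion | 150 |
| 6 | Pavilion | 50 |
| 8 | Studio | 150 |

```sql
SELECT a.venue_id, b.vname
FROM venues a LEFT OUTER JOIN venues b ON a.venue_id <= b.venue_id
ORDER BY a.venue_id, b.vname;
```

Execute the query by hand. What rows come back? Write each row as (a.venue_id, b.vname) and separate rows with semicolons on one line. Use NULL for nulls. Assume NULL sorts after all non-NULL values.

(5, HallA); (5, HallA); (5, HallB); (5, HallB); (5, Pavilion); (5, Pavilion); (5, Pavilion); (5, Pavilion); (5, Studio); (5, Studio); (6, HallB); (6, Pavilion); (6, Studio); (8, HallB); (8, HallB); (8, Studio); (8, Studio); (NULL, NULL)

LEFT JOIN keeps every row from `venues a`; unmatched rows get NULL for `venues b`'s columns.
Matching on a.venue_id <= b.venue_id. A NULL in a compared column never satisfies the condition.
- venue_id=8: 2 matching b row(s), so 2 row(s) emitted.
- venue_id=NULL: no b row matches, row kept with b columns NULL.
- venue_id=5: 5 matching b row(s), so 5 row(s) emitted.
- venue_id=5: 5 matching b row(s), so 5 row(s) emitted.
- venue_id=6: 3 matching b row(s), so 3 row(s) emitted.
- venue_id=8: 2 matching b row(s), so 2 row(s) emitted.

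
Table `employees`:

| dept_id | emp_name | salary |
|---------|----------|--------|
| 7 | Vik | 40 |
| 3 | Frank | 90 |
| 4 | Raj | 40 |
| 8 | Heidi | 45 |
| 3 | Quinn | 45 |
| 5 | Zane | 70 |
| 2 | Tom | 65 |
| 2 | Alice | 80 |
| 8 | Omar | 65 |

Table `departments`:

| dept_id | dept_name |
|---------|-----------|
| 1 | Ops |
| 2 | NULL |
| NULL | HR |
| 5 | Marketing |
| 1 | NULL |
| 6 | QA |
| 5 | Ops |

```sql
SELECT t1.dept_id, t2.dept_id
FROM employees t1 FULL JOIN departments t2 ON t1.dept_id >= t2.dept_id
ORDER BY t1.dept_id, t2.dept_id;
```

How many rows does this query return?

39

FULL OUTER JOIN keeps every row from both sides; unmatched rows get NULL for the other side's columns.
Matching on t1.dept_id >= t2.dept_id. A NULL in a compared column never satisfies the condition.
- t1[0] dept_id=7 → 6 match(es) in t2 → 6 row(s).
- t1[1] dept_id=3 → 3 match(es) in t2 → 3 row(s).
- t1[2] dept_id=4 → 3 match(es) in t2 → 3 row(s).
- t1[3] dept_id=8 → 6 match(es) in t2 → 6 row(s).
- t1[4] dept_id=3 → 3 match(es) in t2 → 3 row(s).
- t1[5] dept_id=5 → 5 match(es) in t2 → 5 row(s).
- t1[6] dept_id=2 → 3 match(es) in t2 → 3 row(s).
- t1[7] dept_id=2 → 3 match(es) in t2 → 3 row(s).
- t1[8] dept_id=8 → 6 match(es) in t2 → 6 row(s).
- 1 row(s) from t2 found no t1 partner → padded with NULL.
Total: 38 matched + 1 padded = 39 rows.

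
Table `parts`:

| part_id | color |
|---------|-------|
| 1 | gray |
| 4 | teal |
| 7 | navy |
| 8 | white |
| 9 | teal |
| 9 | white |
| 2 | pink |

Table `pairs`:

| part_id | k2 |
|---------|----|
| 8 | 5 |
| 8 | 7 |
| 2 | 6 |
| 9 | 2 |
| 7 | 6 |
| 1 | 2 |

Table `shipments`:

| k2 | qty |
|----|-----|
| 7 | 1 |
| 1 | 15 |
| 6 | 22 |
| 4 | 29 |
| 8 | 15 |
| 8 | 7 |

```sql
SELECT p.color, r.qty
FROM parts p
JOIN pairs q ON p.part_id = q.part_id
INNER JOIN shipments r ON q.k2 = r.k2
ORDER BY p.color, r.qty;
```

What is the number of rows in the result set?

3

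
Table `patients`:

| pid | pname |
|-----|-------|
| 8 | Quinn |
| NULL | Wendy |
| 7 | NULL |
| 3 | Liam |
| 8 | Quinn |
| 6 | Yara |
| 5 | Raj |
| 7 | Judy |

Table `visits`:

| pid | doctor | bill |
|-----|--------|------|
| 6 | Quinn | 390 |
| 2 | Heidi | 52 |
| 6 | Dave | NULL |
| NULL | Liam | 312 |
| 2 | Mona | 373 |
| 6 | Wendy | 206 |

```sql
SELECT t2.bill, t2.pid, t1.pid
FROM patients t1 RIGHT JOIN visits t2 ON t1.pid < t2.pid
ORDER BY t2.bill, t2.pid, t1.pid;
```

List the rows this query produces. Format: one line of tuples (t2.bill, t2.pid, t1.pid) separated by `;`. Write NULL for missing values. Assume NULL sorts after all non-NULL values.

(52, 2, NULL); (206, 6, 3); (206, 6, 5); (312, NULL, NULL); (373, 2, NULL); (390, 6, 3); (390, 6, 5); (NULL, 6, 3); (NULL, 6, 5)

RIGHT JOIN keeps every row from `visits`; unmatched rows get NULL for `patients`'s columns.
Matching on t1.pid < t2.pid. A NULL in a compared column never satisfies the condition.
Matched pairs: 6; unmatched t2 rows kept: 3.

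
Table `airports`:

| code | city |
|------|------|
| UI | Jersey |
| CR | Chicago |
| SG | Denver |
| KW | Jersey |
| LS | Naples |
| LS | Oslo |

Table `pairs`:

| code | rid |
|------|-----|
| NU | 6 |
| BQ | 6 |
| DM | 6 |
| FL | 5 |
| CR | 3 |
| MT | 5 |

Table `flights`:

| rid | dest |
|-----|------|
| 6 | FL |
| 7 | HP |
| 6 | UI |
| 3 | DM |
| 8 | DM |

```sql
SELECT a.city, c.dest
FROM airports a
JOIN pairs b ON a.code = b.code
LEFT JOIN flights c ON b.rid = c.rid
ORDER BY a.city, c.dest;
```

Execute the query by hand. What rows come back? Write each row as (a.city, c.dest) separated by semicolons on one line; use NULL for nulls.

(Chicago, DM)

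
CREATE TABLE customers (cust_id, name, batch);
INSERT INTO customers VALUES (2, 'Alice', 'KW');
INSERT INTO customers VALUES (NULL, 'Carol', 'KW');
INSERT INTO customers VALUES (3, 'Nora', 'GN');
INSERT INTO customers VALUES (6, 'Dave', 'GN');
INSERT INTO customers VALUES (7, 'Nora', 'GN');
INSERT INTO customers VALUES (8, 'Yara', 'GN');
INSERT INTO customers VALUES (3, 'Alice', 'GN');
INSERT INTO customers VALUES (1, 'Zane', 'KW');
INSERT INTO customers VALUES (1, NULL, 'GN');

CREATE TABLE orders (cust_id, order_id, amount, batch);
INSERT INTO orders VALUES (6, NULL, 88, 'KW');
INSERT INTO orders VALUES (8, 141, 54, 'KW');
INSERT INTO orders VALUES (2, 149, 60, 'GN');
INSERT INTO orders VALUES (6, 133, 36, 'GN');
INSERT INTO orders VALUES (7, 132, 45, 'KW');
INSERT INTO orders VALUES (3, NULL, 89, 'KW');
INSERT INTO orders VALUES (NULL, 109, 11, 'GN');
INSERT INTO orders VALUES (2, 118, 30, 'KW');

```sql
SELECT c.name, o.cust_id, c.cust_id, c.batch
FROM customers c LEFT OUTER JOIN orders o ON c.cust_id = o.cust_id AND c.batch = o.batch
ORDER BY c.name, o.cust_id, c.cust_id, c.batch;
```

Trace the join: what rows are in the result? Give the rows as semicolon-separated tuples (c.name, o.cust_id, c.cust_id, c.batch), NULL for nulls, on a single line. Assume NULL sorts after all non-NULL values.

(Alice, 2, 2, KW); (Alice, NULL, 3, GN); (Carol, NULL, NULL, KW); (Dave, 6, 6, GN); (Nora, NULL, 3, GN); (Nora, NULL, 7, GN); (Yara, NULL, 8, GN); (Zane, NULL, 1, KW); (NULL, NULL, 1, GN)

LEFT JOIN keeps every row from `customers`; unmatched rows get NULL for `orders`'s columns.
Matching on c.cust_id = o.cust_id AND c.batch = o.batch. A NULL in a compared column never satisfies the condition.
- c (cust_id=2, batch=KW) pairs with 1 row(s) of o.
- c (cust_id=NULL, batch=KW) has no partner → padded with NULL.
- c (cust_id=3, batch=GN) has no partner → padded with NULL.
- c (cust_id=6, batch=GN) pairs with 1 row(s) of o.
- c (cust_id=7, batch=GN) has no partner → padded with NULL.
- c (cust_id=8, batch=GN) has no partner → padded with NULL.
- c (cust_id=3, batch=GN) has no partner → padded with NULL.
- c (cust_id=1, batch=KW) has no partner → padded with NULL.
- c (cust_id=1, batch=GN) has no partner → padded with NULL.
After projecting and ordering:
c.name | o.cust_id | c.cust_id | c.batch
Alice | 2 | 2 | KW
Alice | NULL | 3 | GN
Carol | NULL | NULL | KW
Dave | 6 | 6 | GN
Nora | NULL | 3 | GN
Nora | NULL | 7 | GN
Yara | NULL | 8 | GN
Zane | NULL | 1 | KW
NULL | NULL | 1 | GN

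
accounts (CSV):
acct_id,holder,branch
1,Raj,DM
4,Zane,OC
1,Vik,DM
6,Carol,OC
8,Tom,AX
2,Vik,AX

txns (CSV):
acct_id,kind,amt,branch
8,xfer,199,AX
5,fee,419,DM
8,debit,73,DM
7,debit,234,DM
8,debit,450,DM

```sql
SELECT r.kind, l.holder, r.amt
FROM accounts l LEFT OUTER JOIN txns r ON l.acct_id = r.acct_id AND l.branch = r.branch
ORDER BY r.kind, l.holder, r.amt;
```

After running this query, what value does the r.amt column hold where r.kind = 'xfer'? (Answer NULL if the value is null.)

199

LEFT JOIN keeps every row from `accounts`; unmatched rows get NULL for `txns`'s columns.
Matching on l.acct_id = r.acct_id AND l.branch = r.branch.
Matched pairs: 1; unmatched l rows kept: 5.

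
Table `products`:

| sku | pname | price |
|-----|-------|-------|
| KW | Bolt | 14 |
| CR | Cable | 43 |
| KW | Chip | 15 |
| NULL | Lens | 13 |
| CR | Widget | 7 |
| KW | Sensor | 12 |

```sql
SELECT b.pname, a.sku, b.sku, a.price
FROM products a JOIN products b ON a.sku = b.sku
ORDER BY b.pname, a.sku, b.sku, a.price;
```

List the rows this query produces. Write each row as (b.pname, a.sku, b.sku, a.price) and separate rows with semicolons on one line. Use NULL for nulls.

INNER JOIN keeps only pairs where the ON condition holds.
Matching on a.sku = b.sku. A NULL in a compared column never satisfies the condition.
- a row (sku=KW): matches 3 b row(s) → 3 output row(s).
- a row (sku=CR): matches 2 b row(s) → 2 output row(s).
- a row (sku=KW): matches 3 b row(s) → 3 output row(s).
- a row (sku=NULL): no match → dropped.
- a row (sku=CR): matches 2 b row(s) → 2 output row(s).
- a row (sku=KW): matches 3 b row(s) → 3 output row(s).

(Bolt, KW, KW, 12); (Bolt, KW, KW, 14); (Bolt, KW, KW, 15); (Cable, CR, CR, 7); (Cable, CR, CR, 43); (Chip, KW, KW, 12); (Chip, KW, KW, 14); (Chip, KW, KW, 15); (Sensor, KW, KW, 12); (Sensor, KW, KW, 14); (Sensor, KW, KW, 15); (Widget, CR, CR, 7); (Widget, CR, CR, 43)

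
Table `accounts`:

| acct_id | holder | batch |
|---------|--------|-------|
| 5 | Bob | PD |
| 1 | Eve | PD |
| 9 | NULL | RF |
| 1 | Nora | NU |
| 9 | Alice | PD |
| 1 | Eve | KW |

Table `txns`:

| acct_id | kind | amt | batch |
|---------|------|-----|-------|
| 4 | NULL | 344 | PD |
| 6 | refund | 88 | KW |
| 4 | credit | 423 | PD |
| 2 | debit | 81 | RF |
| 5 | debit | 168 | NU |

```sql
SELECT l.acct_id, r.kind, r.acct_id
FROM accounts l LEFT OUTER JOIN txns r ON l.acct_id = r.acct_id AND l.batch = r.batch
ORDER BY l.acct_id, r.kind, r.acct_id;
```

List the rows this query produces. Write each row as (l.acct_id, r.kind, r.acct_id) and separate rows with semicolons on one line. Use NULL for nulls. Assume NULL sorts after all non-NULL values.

LEFT JOIN keeps every row from `accounts`; unmatched rows get NULL for `txns`'s columns.
Matching on l.acct_id = r.acct_id AND l.batch = r.batch.
- l[0] acct_id=5, batch=PD → no match; kept with NULLs on the r side.
- l[1] acct_id=1, batch=PD → no match; kept with NULLs on the r side.
- l[2] acct_id=9, batch=RF → no match; kept with NULLs on the r side.
- l[3] acct_id=1, batch=NU → no match; kept with NULLs on the r side.
- l[4] acct_id=9, batch=PD → no match; kept with NULLs on the r side.
- l[5] acct_id=1, batch=KW → no match; kept with NULLs on the r side.
After projecting and ordering:
l.acct_id | r.kind | r.acct_id
1 | NULL | NULL
1 | NULL | NULL
1 | NULL | NULL
5 | NULL | NULL
9 | NULL | NULL
9 | NULL | NULL

(1, NULL, NULL); (1, NULL, NULL); (1, NULL, NULL); (5, NULL, NULL); (9, NULL, NULL); (9, NULL, NULL)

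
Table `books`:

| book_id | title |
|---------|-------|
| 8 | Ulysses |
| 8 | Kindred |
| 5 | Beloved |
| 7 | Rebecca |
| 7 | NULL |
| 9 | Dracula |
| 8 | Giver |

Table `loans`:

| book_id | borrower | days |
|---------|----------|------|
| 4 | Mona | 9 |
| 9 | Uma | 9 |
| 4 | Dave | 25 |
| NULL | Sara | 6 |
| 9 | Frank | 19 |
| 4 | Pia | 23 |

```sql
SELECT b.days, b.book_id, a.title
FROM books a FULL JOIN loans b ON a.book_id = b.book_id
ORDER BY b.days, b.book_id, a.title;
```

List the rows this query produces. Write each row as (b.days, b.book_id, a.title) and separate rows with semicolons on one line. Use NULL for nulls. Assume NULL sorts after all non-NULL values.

(6, NULL, NULL); (9, 4, NULL); (9, 9, Dracula); (19, 9, Dracula); (23, 4, NULL); (25, 4, NULL); (NULL, NULL, Beloved); (NULL, NULL, Giver); (NULL, NULL, Kindred); (NULL, NULL, Rebecca); (NULL, NULL, Ulysses); (NULL, NULL, NULL)

FULL OUTER JOIN keeps every row from both sides; unmatched rows get NULL for the other side's columns.
Matching on a.book_id = b.book_id. A NULL in a compared column never satisfies the condition.
- book_id=8: no b row matches, row kept with b columns NULL.
- book_id=8: no b row matches, row kept with b columns NULL.
- book_id=5: no b row matches, row kept with b columns NULL.
- book_id=7: no b row matches, row kept with b columns NULL.
- book_id=7: no b row matches, row kept with b columns NULL.
- book_id=9: 2 matching b row(s), so 2 row(s) emitted.
- book_id=8: no b row matches, row kept with b columns NULL.
- 4 row(s) from b found no a partner → padded with NULL.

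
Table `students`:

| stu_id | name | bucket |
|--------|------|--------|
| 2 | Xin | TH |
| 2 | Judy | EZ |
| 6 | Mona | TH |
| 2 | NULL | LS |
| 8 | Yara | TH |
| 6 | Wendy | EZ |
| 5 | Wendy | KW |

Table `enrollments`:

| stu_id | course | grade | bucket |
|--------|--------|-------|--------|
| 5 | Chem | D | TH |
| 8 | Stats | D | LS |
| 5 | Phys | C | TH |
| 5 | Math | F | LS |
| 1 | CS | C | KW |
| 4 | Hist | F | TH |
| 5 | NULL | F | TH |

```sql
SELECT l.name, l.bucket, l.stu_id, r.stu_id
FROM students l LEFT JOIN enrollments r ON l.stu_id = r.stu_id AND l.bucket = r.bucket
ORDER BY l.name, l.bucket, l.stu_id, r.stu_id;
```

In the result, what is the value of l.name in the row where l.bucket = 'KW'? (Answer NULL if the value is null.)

Wendy

LEFT JOIN keeps every row from `students`; unmatched rows get NULL for `enrollments`'s columns.
Matching on l.stu_id = r.stu_id AND l.bucket = r.bucket.
- l row (stu_id=2, bucket=TH): no match → kept, r columns NULL.
- l row (stu_id=2, bucket=EZ): no match → kept, r columns NULL.
- l row (stu_id=6, bucket=TH): no match → kept, r columns NULL.
- l row (stu_id=2, bucket=LS): no match → kept, r columns NULL.
- l row (stu_id=8, bucket=TH): no match → kept, r columns NULL.
- l row (stu_id=6, bucket=EZ): no match → kept, r columns NULL.
- l row (stu_id=5, bucket=KW): no match → kept, r columns NULL.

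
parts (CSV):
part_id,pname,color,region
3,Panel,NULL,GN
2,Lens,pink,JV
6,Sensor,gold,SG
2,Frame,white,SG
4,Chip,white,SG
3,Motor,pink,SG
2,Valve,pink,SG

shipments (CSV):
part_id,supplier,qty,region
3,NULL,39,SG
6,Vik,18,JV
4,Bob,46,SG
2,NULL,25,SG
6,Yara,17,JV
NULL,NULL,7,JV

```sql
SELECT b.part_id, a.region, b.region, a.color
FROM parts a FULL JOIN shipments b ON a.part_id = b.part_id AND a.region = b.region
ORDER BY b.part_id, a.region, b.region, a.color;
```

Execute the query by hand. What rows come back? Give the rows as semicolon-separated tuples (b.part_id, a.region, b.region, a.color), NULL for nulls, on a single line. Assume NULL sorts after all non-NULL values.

(2, SG, SG, pink); (2, SG, SG, white); (3, SG, SG, pink); (4, SG, SG, white); (6, NULL, JV, NULL); (6, NULL, JV, NULL); (NULL, GN, NULL, NULL); (NULL, JV, NULL, pink); (NULL, SG, NULL, gold); (NULL, NULL, JV, NULL)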